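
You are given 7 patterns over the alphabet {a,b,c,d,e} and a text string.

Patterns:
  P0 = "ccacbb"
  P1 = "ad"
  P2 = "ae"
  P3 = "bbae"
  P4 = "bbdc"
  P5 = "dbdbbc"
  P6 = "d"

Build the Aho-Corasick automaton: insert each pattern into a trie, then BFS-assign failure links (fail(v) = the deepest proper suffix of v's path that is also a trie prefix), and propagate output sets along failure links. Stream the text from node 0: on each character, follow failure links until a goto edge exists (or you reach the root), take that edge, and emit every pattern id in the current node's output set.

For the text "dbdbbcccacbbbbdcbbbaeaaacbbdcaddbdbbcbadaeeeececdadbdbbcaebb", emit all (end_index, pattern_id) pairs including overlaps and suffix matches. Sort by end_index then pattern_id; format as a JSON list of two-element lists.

Construct AC machine:
Trie nodes:
  0='ε' goto a→7 b→10 c→1 d→16
  1='c' goto c→2
  2='cc' goto a→3
  3='cca' goto c→4
  4='ccac' goto b→5
  5='ccacb' goto b→6
  6='ccacbb' goto ·  [P0 ends]
  7='a' goto d→8 e→9
  8='ad' goto ·  [P1 ends]
  9='ae' goto ·  [P2 ends]
  10='b' goto b→11
  11='bb' goto a→12 d→14
  12='bba' goto e→13
  13='bbae' goto ·  [P3 ends]
  14='bbd' goto c→15
  15='bbdc' goto ·  [P4 ends]
  16='d' goto b→17  [P6 ends]
  17='db' goto d→18
  18='dbd' goto b→19
  19='dbdb' goto b→20
  20='dbdbb' goto c→21
  21='dbdbbc' goto ·  [P5 ends]

BFS fail/out derivation:
  fail(1) 'c': from fail(0)=0 chase 'c': 0 ⇒ 0;  out=∅∪out(0)=∅
  fail(7) 'a': from fail(0)=0 chase 'a': 0 ⇒ 0;  out=∅∪out(0)=∅
  fail(10) 'b': from fail(0)=0 chase 'b': 0 ⇒ 0;  out=∅∪out(0)=∅
  fail(16) 'd': from fail(0)=0 chase 'd': 0 ⇒ 0;  out={6}∪out(0)={6}
  fail(2) 'cc': from fail(1)=0 chase 'c': 0 ⇒ 1;  out=∅∪out(1)=∅
  fail(8) 'ad': from fail(7)=0 chase 'd': 0 ⇒ 16;  out={1}∪out(16)={1,6}
  fail(9) 'ae': from fail(7)=0 chase 'e': 0 ⇒ 0;  out={2}∪out(0)={2}
  fail(11) 'bb': from fail(10)=0 chase 'b': 0 ⇒ 10;  out=∅∪out(10)=∅
  fail(17) 'db': from fail(16)=0 chase 'b': 0 ⇒ 10;  out=∅∪out(10)=∅
  fail(3) 'cca': from fail(2)=1 chase 'a': 1→0 ⇒ 7;  out=∅∪out(7)=∅
  fail(12) 'bba': from fail(11)=10 chase 'a': 10→0 ⇒ 7;  out=∅∪out(7)=∅
  fail(14) 'bbd': from fail(11)=10 chase 'd': 10→0 ⇒ 16;  out=∅∪out(16)={6}
  fail(18) 'dbd': from fail(17)=10 chase 'd': 10→0 ⇒ 16;  out=∅∪out(16)={6}
  fail(4) 'ccac': from fail(3)=7 chase 'c': 7→0 ⇒ 1;  out=∅∪out(1)=∅
  fail(13) 'bbae': from fail(12)=7 chase 'e': 7 ⇒ 9;  out={3}∪out(9)={2,3}
  fail(15) 'bbdc': from fail(14)=16 chase 'c': 16→0 ⇒ 1;  out={4}∪out(1)={4}
  fail(19) 'dbdb': from fail(18)=16 chase 'b': 16 ⇒ 17;  out=∅∪out(17)=∅
  fail(5) 'ccacb': from fail(4)=1 chase 'b': 1→0 ⇒ 10;  out=∅∪out(10)=∅
  fail(20) 'dbdbb': from fail(19)=17 chase 'b': 17→10 ⇒ 11;  out=∅∪out(11)=∅
  fail(6) 'ccacbb': from fail(5)=10 chase 'b': 10 ⇒ 11;  out={0}∪out(11)={0}
  fail(21) 'dbdbbc': from fail(20)=11 chase 'c': 11→10→0 ⇒ 1;  out={5}∪out(1)={5}

Text stream:
pos 0 'd': at 16  emit P6@[0:0]
pos 1 'b': at 17
pos 2 'd': at 18  emit P6@[2:2]
pos 3 'b': at 19
pos 4 'b': at 20
pos 5 'c': at 21  emit P5@[0:5]
pos 6 'c': at 2 ·f
pos 7 'c': at 2 ·f
pos 8 'a': at 3
pos 9 'c': at 4
pos 10 'b': at 5
pos 11 'b': at 6  emit P0@[6:11]
pos 12 'b': at 11 ·f
pos 13 'b': at 11 ·f
pos 14 'd': at 14  emit P6@[14:14]
pos 15 'c': at 15  emit P4@[12:15]
pos 16 'b': at 10 ·f
pos 17 'b': at 11
pos 18 'b': at 11 ·f
pos 19 'a': at 12
pos 20 'e': at 13  emit P2@[19:20],P3@[17:20]
pos 21 'a': at 7 ·f
pos 22 'a': at 7 ·f
pos 23 'a': at 7 ·f
pos 24 'c': at 1 ·f
pos 25 'b': at 10 ·f
pos 26 'b': at 11
pos 27 'd': at 14  emit P6@[27:27]
pos 28 'c': at 15  emit P4@[25:28]
pos 29 'a': at 7 ·f
pos 30 'd': at 8  emit P1@[29:30],P6@[30:30]
pos 31 'd': at 16 ·f  emit P6@[31:31]
pos 32 'b': at 17
pos 33 'd': at 18  emit P6@[33:33]
pos 34 'b': at 19
pos 35 'b': at 20
pos 36 'c': at 21  emit P5@[31:36]
pos 37 'b': at 10 ·f
pos 38 'a': at 7 ·f
pos 39 'd': at 8  emit P1@[38:39],P6@[39:39]
pos 40 'a': at 7 ·f
pos 41 'e': at 9  emit P2@[40:41]
pos 42 'e': at 0 ·f
pos 43 'e': at 0
pos 44 'e': at 0
pos 45 'c': at 1
pos 46 'e': at 0 ·f
pos 47 'c': at 1
pos 48 'd': at 16 ·f  emit P6@[48:48]
pos 49 'a': at 7 ·f
pos 50 'd': at 8  emit P1@[49:50],P6@[50:50]
pos 51 'b': at 17 ·f
pos 52 'd': at 18  emit P6@[52:52]
pos 53 'b': at 19
pos 54 'b': at 20
pos 55 'c': at 21  emit P5@[50:55]
pos 56 'a': at 7 ·f
pos 57 'e': at 9  emit P2@[56:57]
pos 58 'b': at 10 ·f
pos 59 'b': at 11

Matches: [[0,6],[2,6],[5,5],[11,0],[14,6],[15,4],[20,2],[20,3],[27,6],[28,4],[30,1],[30,6],[31,6],[33,6],[36,5],[39,1],[39,6],[41,2],[48,6],[50,1],[50,6],[52,6],[55,5],[57,2]]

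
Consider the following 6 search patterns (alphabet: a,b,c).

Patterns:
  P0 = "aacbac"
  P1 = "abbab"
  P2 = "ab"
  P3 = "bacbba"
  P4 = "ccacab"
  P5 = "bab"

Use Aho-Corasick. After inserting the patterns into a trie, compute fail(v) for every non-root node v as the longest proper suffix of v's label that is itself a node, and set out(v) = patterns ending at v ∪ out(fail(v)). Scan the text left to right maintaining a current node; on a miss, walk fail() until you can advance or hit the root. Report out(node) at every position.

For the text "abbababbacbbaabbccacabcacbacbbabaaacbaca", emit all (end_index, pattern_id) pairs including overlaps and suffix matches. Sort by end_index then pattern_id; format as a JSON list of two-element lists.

Build automaton:
Trie nodes:
  0='ε' goto a→1 b→11 c→17
  1='a' goto a→2 b→7
  2='aa' goto c→3
  3='aac' goto b→4
  4='aacb' goto a→5
  5='aacba' goto c→6
  6='aacbac' goto ·  [P0 ends]
  7='ab' goto b→8  [P2 ends]
  8='abb' goto a→9
  9='abba' goto b→10
  10='abbab' goto ·  [P1 ends]
  11='b' goto a→12
  12='ba' goto b→23 c→13
  13='bac' goto b→14
  14='bacb' goto b→15
  15='bacbb' goto a→16
  16='bacbba' goto ·  [P3 ends]
  17='c' goto c→18
  18='cc' goto a→19
  19='cca' goto c→20
  20='ccac' goto a→21
  21='ccaca' goto b→22
  22='ccacab' goto ·  [P4 ends]
  23='bab' goto ·  [P5 ends]

Failure links (BFS by depth):
  fail(1) 'a': from fail(0)=0 chase 'a': 0 ⇒ 0;  out=∅∪out(0)=∅
  fail(11) 'b': from fail(0)=0 chase 'b': 0 ⇒ 0;  out=∅∪out(0)=∅
  fail(17) 'c': from fail(0)=0 chase 'c': 0 ⇒ 0;  out=∅∪out(0)=∅
  fail(2) 'aa': from fail(1)=0 chase 'a': 0 ⇒ 1;  out=∅∪out(1)=∅
  fail(7) 'ab': from fail(1)=0 chase 'b': 0 ⇒ 11;  out={2}∪out(11)={2}
  fail(12) 'ba': from fail(11)=0 chase 'a': 0 ⇒ 1;  out=∅∪out(1)=∅
  fail(18) 'cc': from fail(17)=0 chase 'c': 0 ⇒ 17;  out=∅∪out(17)=∅
  fail(3) 'aac': from fail(2)=1 chase 'c': 1→0 ⇒ 17;  out=∅∪out(17)=∅
  fail(8) 'abb': from fail(7)=11 chase 'b': 11→0 ⇒ 11;  out=∅∪out(11)=∅
  fail(13) 'bac': from fail(12)=1 chase 'c': 1→0 ⇒ 17;  out=∅∪out(17)=∅
  fail(19) 'cca': from fail(18)=17 chase 'a': 17→0 ⇒ 1;  out=∅∪out(1)=∅
  fail(23) 'bab': from fail(12)=1 chase 'b': 1 ⇒ 7;  out={5}∪out(7)={2,5}
  fail(4) 'aacb': from fail(3)=17 chase 'b': 17→0 ⇒ 11;  out=∅∪out(11)=∅
  fail(9) 'abba': from fail(8)=11 chase 'a': 11 ⇒ 12;  out=∅∪out(12)=∅
  fail(14) 'bacb': from fail(13)=17 chase 'b': 17→0 ⇒ 11;  out=∅∪out(11)=∅
  fail(20) 'ccac': from fail(19)=1 chase 'c': 1→0 ⇒ 17;  out=∅∪out(17)=∅
  fail(5) 'aacba': from fail(4)=11 chase 'a': 11 ⇒ 12;  out=∅∪out(12)=∅
  fail(10) 'abbab': from fail(9)=12 chase 'b': 12 ⇒ 23;  out={1}∪out(23)={1,2,5}
  fail(15) 'bacbb': from fail(14)=11 chase 'b': 11→0 ⇒ 11;  out=∅∪out(11)=∅
  fail(21) 'ccaca': from fail(20)=17 chase 'a': 17→0 ⇒ 1;  out=∅∪out(1)=∅
  fail(6) 'aacbac': from fail(5)=12 chase 'c': 12 ⇒ 13;  out={0}∪out(13)={0}
  fail(16) 'bacbba': from fail(15)=11 chase 'a': 11 ⇒ 12;  out={3}∪out(12)={3}
  fail(22) 'ccacab': from fail(21)=1 chase 'b': 1 ⇒ 7;  out={4}∪out(7)={2,4}

Text stream:
pos 0 'a': at 1
pos 1 'b': at 7  → match P2@[0:1]
pos 2 'b': at 8
pos 3 'a': at 9
pos 4 'b': at 10  → match P1@[0:4],P2@[3:4],P5@[2:4]
pos 5 'a': at 12 ·f
pos 6 'b': at 23  → match P2@[5:6],P5@[4:6]
pos 7 'b': at 8 ·f
pos 8 'a': at 9
pos 9 'c': at 13 ·f
pos 10 'b': at 14
pos 11 'b': at 15
pos 12 'a': at 16  → match P3@[7:12]
pos 13 'a': at 2 ·f
pos 14 'b': at 7 ·f  → match P2@[13:14]
pos 15 'b': at 8
pos 16 'c': at 17 ·f
pos 17 'c': at 18
pos 18 'a': at 19
pos 19 'c': at 20
pos 20 'a': at 21
pos 21 'b': at 22  → match P2@[20:21],P4@[16:21]
pos 22 'c': at 17 ·f
pos 23 'a': at 1 ·f
pos 24 'c': at 17 ·f
pos 25 'b': at 11 ·f
pos 26 'a': at 12
pos 27 'c': at 13
pos 28 'b': at 14
pos 29 'b': at 15
pos 30 'a': at 16  → match P3@[25:30]
pos 31 'b': at 23 ·f  → match P2@[30:31],P5@[29:31]
pos 32 'a': at 12 ·f
pos 33 'a': at 2 ·f
pos 34 'a': at 2 ·f
pos 35 'c': at 3
pos 36 'b': at 4
pos 37 'a': at 5
pos 38 'c': at 6  → match P0@[33:38]
pos 39 'a': at 1 ·f

Result: [[1,2],[4,1],[4,2],[4,5],[6,2],[6,5],[12,3],[14,2],[21,2],[21,4],[30,3],[31,2],[31,5],[38,0]]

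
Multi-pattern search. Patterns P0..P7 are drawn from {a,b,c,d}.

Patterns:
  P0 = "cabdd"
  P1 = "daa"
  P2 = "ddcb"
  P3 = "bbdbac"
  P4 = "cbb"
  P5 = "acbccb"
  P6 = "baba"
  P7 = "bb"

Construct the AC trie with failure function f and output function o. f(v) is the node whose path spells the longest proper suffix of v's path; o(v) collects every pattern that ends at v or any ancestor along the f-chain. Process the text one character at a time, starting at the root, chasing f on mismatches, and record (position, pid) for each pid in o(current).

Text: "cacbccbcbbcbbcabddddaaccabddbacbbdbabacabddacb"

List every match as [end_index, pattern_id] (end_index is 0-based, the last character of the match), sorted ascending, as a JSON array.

Build:
Trie (insert patterns):
  0='ε' goto a→20 b→12 c→1 d→6
  1='c' goto a→2 b→18
  2='ca' goto b→3
  3='cab' goto d→4
  4='cabd' goto d→5
  5='cabdd' goto ·  [P0 ends]
  6='d' goto a→7 d→9
  7='da' goto a→8
  8='daa' goto ·  [P1 ends]
  9='dd' goto c→10
  10='ddc' goto b→11
  11='ddcb' goto ·  [P2 ends]
  12='b' goto a→26 b→13
  13='bb' goto d→14  [P7 ends]
  14='bbd' goto b→15
  15='bbdb' goto a→16
  16='bbdba' goto c→17
  17='bbdbac' goto ·  [P3 ends]
  18='cb' goto b→19
  19='cbb' goto ·  [P4 ends]
  20='a' goto c→21
  21='ac' goto b→22
  22='acb' goto c→23
  23='acbc' goto c→24
  24='acbcc' goto b→25
  25='acbccb' goto ·  [P5 ends]
  26='ba' goto b→27
  27='bab' goto a→28
  28='baba' goto ·  [P6 ends]

BFS fail/out derivation:
  n1('c'): parent n0 fail=0; on 'c' 0 → fail=0;  out ∅∪∅=∅
  n6('d'): parent n0 fail=0; on 'd' 0 → fail=0;  out ∅∪∅=∅
  n12('b'): parent n0 fail=0; on 'b' 0 → fail=0;  out ∅∪∅=∅
  n20('a'): parent n0 fail=0; on 'a' 0 → fail=0;  out ∅∪∅=∅
  n2('ca'): parent n1 fail=0; on 'a' 0 → fail=20;  out ∅∪∅=∅
  n7('da'): parent n6 fail=0; on 'a' 0 → fail=20;  out ∅∪∅=∅
  n9('dd'): parent n6 fail=0; on 'd' 0 → fail=6;  out ∅∪∅=∅
  n13('bb'): parent n12 fail=0; on 'b' 0 → fail=12;  out {7}∪∅={7}
  n18('cb'): parent n1 fail=0; on 'b' 0 → fail=12;  out ∅∪∅=∅
  n21('ac'): parent n20 fail=0; on 'c' 0 → fail=1;  out ∅∪∅=∅
  n26('ba'): parent n12 fail=0; on 'a' 0 → fail=20;  out ∅∪∅=∅
  n3('cab'): parent n2 fail=20; on 'b' 20→0 → fail=12;  out ∅∪∅=∅
  n8('daa'): parent n7 fail=20; on 'a' 20→0 → fail=20;  out {1}∪∅={1}
  n10('ddc'): parent n9 fail=6; on 'c' 6→0 → fail=1;  out ∅∪∅=∅
  n14('bbd'): parent n13 fail=12; on 'd' 12→0 → fail=6;  out ∅∪∅=∅
  n19('cbb'): parent n18 fail=12; on 'b' 12 → fail=13;  out {4}∪{7}={4,7}
  n22('acb'): parent n21 fail=1; on 'b' 1 → fail=18;  out ∅∪∅=∅
  n27('bab'): parent n26 fail=20; on 'b' 20→0 → fail=12;  out ∅∪∅=∅
  n4('cabd'): parent n3 fail=12; on 'd' 12→0 → fail=6;  out ∅∪∅=∅
  n11('ddcb'): parent n10 fail=1; on 'b' 1 → fail=18;  out {2}∪∅={2}
  n15('bbdb'): parent n14 fail=6; on 'b' 6→0 → fail=12;  out ∅∪∅=∅
  n23('acbc'): parent n22 fail=18; on 'c' 18→12→0 → fail=1;  out ∅∪∅=∅
  n28('baba'): parent n27 fail=12; on 'a' 12 → fail=26;  out {6}∪∅={6}
  n5('cabdd'): parent n4 fail=6; on 'd' 6 → fail=9;  out {0}∪∅={0}
  n16('bbdba'): parent n15 fail=12; on 'a' 12 → fail=26;  out ∅∪∅=∅
  n24('acbcc'): parent n23 fail=1; on 'c' 1→0 → fail=1;  out ∅∪∅=∅
  n17('bbdbac'): parent n16 fail=26; on 'c' 26→20 → fail=21;  out {3}∪∅={3}
  n25('acbccb'): parent n24 fail=1; on 'b' 1 → fail=18;  out {5}∪∅={5}

Run:
[0] read 'c'  n0⇒n1
[1] read 'a'  n1⇒n2
[2] read 'c'  n2⇒n21 ·f
[3] read 'b'  n21⇒n22
[4] read 'c'  n22⇒n23
[5] read 'c'  n23⇒n24
[6] read 'b'  n24⇒n25  emit P5@[1:6]
[7] read 'c'  n25⇒n1 ·f
[8] read 'b'  n1⇒n18
[9] read 'b'  n18⇒n19  emit P4@[7:9],P7@[8:9]
[10] read 'c'  n19⇒n1 ·f
[11] read 'b'  n1⇒n18
[12] read 'b'  n18⇒n19  emit P4@[10:12],P7@[11:12]
[13] read 'c'  n19⇒n1 ·f
[14] read 'a'  n1⇒n2
[15] read 'b'  n2⇒n3
[16] read 'd'  n3⇒n4
[17] read 'd'  n4⇒n5  emit P0@[13:17]
[18] read 'd'  n5⇒n9 ·f
[19] read 'd'  n9⇒n9 ·f
[20] read 'a'  n9⇒n7 ·f
[21] read 'a'  n7⇒n8  emit P1@[19:21]
[22] read 'c'  n8⇒n21 ·f
[23] read 'c'  n21⇒n1 ·f
[24] read 'a'  n1⇒n2
[25] read 'b'  n2⇒n3
[26] read 'd'  n3⇒n4
[27] read 'd'  n4⇒n5  emit P0@[23:27]
[28] read 'b'  n5⇒n12 ·f
[29] read 'a'  n12⇒n26
[30] read 'c'  n26⇒n21 ·f
[31] read 'b'  n21⇒n22
[32] read 'b'  n22⇒n19 ·f  emit P4@[30:32],P7@[31:32]
[33] read 'd'  n19⇒n14 ·f
[34] read 'b'  n14⇒n15
[35] read 'a'  n15⇒n16
[36] read 'b'  n16⇒n27 ·f
[37] read 'a'  n27⇒n28  emit P6@[34:37]
[38] read 'c'  n28⇒n21 ·f
[39] read 'a'  n21⇒n2 ·f
[40] read 'b'  n2⇒n3
[41] read 'd'  n3⇒n4
[42] read 'd'  n4⇒n5  emit P0@[38:42]
[43] read 'a'  n5⇒n7 ·f
[44] read 'c'  n7⇒n21 ·f
[45] read 'b'  n21⇒n22

All matches (sorted): [[6,5],[9,4],[9,7],[12,4],[12,7],[17,0],[21,1],[27,0],[32,4],[32,7],[37,6],[42,0]]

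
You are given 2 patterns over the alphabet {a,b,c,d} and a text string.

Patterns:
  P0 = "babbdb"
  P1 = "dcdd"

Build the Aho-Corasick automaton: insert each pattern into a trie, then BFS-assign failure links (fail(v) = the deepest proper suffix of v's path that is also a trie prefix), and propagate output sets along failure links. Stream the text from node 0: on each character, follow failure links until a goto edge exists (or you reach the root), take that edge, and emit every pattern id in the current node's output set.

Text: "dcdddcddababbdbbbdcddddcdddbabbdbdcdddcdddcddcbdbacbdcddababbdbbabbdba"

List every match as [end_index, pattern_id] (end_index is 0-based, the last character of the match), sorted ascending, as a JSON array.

Build:
Trie nodes:
  0='ε' goto b→1 d→7
  1='b' goto a→2
  2='ba' goto b→3
  3='bab' goto b→4
  4='babb' goto d→5
  5='babbd' goto b→6
  6='babbdb' goto ·  [P0 ends]
  7='d' goto c→8
  8='dc' goto d→9
  9='dcd' goto d→10
  10='dcdd' goto ·  [P1 ends]

BFS fail/out derivation:
  fail(1) 'b': from fail(0)=0 chase 'b': 0 ⇒ 0;  out=∅∪out(0)=∅
  fail(7) 'd': from fail(0)=0 chase 'd': 0 ⇒ 0;  out=∅∪out(0)=∅
  fail(2) 'ba': from fail(1)=0 chase 'a': 0 ⇒ 0;  out=∅∪out(0)=∅
  fail(8) 'dc': from fail(7)=0 chase 'c': 0 ⇒ 0;  out=∅∪out(0)=∅
  fail(3) 'bab': from fail(2)=0 chase 'b': 0 ⇒ 1;  out=∅∪out(1)=∅
  fail(9) 'dcd': from fail(8)=0 chase 'd': 0 ⇒ 7;  out=∅∪out(7)=∅
  fail(4) 'babb': from fail(3)=1 chase 'b': 1→0 ⇒ 1;  out=∅∪out(1)=∅
  fail(10) 'dcdd': from fail(9)=7 chase 'd': 7→0 ⇒ 7;  out={1}∪out(7)={1}
  fail(5) 'babbd': from fail(4)=1 chase 'd': 1→0 ⇒ 7;  out=∅∪out(7)=∅
  fail(6) 'babbdb': from fail(5)=7 chase 'b': 7→0 ⇒ 1;  out={0}∪out(1)={0}

Scan:
pos 0 'd': at 7
pos 1 'c': at 8
pos 2 'd': at 9
pos 3 'd': at 10  ** P1@[0:3]
pos 4 'd': at 7 ·f
pos 5 'c': at 8
pos 6 'd': at 9
pos 7 'd': at 10  ** P1@[4:7]
pos 8 'a': at 0 ·f
pos 9 'b': at 1
pos 10 'a': at 2
pos 11 'b': at 3
pos 12 'b': at 4
pos 13 'd': at 5
pos 14 'b': at 6  ** P0@[9:14]
pos 15 'b': at 1 ·f
pos 16 'b': at 1 ·f
pos 17 'd': at 7 ·f
pos 18 'c': at 8
pos 19 'd': at 9
pos 20 'd': at 10  ** P1@[17:20]
pos 21 'd': at 7 ·f
pos 22 'd': at 7 ·f
pos 23 'c': at 8
pos 24 'd': at 9
pos 25 'd': at 10  ** P1@[22:25]
pos 26 'd': at 7 ·f
pos 27 'b': at 1 ·f
pos 28 'a': at 2
pos 29 'b': at 3
pos 30 'b': at 4
pos 31 'd': at 5
pos 32 'b': at 6  ** P0@[27:32]
pos 33 'd': at 7 ·f
pos 34 'c': at 8
pos 35 'd': at 9
pos 36 'd': at 10  ** P1@[33:36]
pos 37 'd': at 7 ·f
pos 38 'c': at 8
pos 39 'd': at 9
pos 40 'd': at 10  ** P1@[37:40]
pos 41 'd': at 7 ·f
pos 42 'c': at 8
pos 43 'd': at 9
pos 44 'd': at 10  ** P1@[41:44]
pos 45 'c': at 8 ·f
pos 46 'b': at 1 ·f
pos 47 'd': at 7 ·f
pos 48 'b': at 1 ·f
pos 49 'a': at 2
pos 50 'c': at 0 ·f
pos 51 'b': at 1
pos 52 'd': at 7 ·f
pos 53 'c': at 8
pos 54 'd': at 9
pos 55 'd': at 10  ** P1@[52:55]
pos 56 'a': at 0 ·f
pos 57 'b': at 1
pos 58 'a': at 2
pos 59 'b': at 3
pos 60 'b': at 4
pos 61 'd': at 5
pos 62 'b': at 6  ** P0@[57:62]
pos 63 'b': at 1 ·f
pos 64 'a': at 2
pos 65 'b': at 3
pos 66 'b': at 4
pos 67 'd': at 5
pos 68 'b': at 6  ** P0@[63:68]
pos 69 'a': at 2 ·f

Result: [[3,1],[7,1],[14,0],[20,1],[25,1],[32,0],[36,1],[40,1],[44,1],[55,1],[62,0],[68,0]]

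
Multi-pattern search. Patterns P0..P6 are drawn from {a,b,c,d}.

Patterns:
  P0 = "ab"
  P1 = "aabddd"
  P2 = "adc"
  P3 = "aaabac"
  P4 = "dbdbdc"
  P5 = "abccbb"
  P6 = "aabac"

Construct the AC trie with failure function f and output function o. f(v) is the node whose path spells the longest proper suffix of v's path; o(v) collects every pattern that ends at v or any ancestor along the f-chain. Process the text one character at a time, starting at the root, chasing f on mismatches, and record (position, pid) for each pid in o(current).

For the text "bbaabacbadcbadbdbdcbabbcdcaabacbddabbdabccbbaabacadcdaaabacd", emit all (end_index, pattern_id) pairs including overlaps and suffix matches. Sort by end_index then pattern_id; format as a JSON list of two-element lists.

Build automaton:
Trie (insert patterns):
  n0 'ε': a→1 d→14
  n1 'a': a→3 b→2 d→8
  n2 'ab': c→20  [P0 ends]
  n3 'aa': a→10 b→4
  n4 'aab': a→24 d→5
  n5 'aabd': d→6
  n6 'aabdd': d→7
  n7 'aabddd': ·  [P1 ends]
  n8 'ad': c→9
  n9 'adc': ·  [P2 ends]
  n10 'aaa': b→11
  n11 'aaab': a→12
  n12 'aaaba': c→13
  n13 'aaabac': ·  [P3 ends]
  n14 'd': b→15
  n15 'db': d→16
  n16 'dbd': b→17
  n17 'dbdb': d→18
  n18 'dbdbd': c→19
  n19 'dbdbdc': ·  [P4 ends]
  n20 'abc': c→21
  n21 'abcc': b→22
  n22 'abccb': b→23
  n23 'abccbb': ·  [P5 ends]
  n24 'aaba': c→25
  n25 'aabac': ·  [P6 ends]

BFS fail/out derivation:
  n1('a'): parent n0 fail=0; on 'a' 0 → fail=0;  out ∅∪∅=∅
  n14('d'): parent n0 fail=0; on 'd' 0 → fail=0;  out ∅∪∅=∅
  n2('ab'): parent n1 fail=0; on 'b' 0 → fail=0;  out {0}∪∅={0}
  n3('aa'): parent n1 fail=0; on 'a' 0 → fail=1;  out ∅∪∅=∅
  n8('ad'): parent n1 fail=0; on 'd' 0 → fail=14;  out ∅∪∅=∅
  n15('db'): parent n14 fail=0; on 'b' 0 → fail=0;  out ∅∪∅=∅
  n4('aab'): parent n3 fail=1; on 'b' 1 → fail=2;  out ∅∪{0}={0}
  n9('adc'): parent n8 fail=14; on 'c' 14→0 → fail=0;  out {2}∪∅={2}
  n10('aaa'): parent n3 fail=1; on 'a' 1 → fail=3;  out ∅∪∅=∅
  n16('dbd'): parent n15 fail=0; on 'd' 0 → fail=14;  out ∅∪∅=∅
  n20('abc'): parent n2 fail=0; on 'c' 0 → fail=0;  out ∅∪∅=∅
  n5('aabd'): parent n4 fail=2; on 'd' 2→0 → fail=14;  out ∅∪∅=∅
  n11('aaab'): parent n10 fail=3; on 'b' 3 → fail=4;  out ∅∪{0}={0}
  n17('dbdb'): parent n16 fail=14; on 'b' 14 → fail=15;  out ∅∪∅=∅
  n21('abcc'): parent n20 fail=0; on 'c' 0 → fail=0;  out ∅∪∅=∅
  n24('aaba'): parent n4 fail=2; on 'a' 2→0 → fail=1;  out ∅∪∅=∅
  n6('aabdd'): parent n5 fail=14; on 'd' 14→0 → fail=14;  out ∅∪∅=∅
  n12('aaaba'): parent n11 fail=4; on 'a' 4 → fail=24;  out ∅∪∅=∅
  n18('dbdbd'): parent n17 fail=15; on 'd' 15 → fail=16;  out ∅∪∅=∅
  n22('abccb'): parent n21 fail=0; on 'b' 0 → fail=0;  out ∅∪∅=∅
  n25('aabac'): parent n24 fail=1; on 'c' 1→0 → fail=0;  out {6}∪∅={6}
  n7('aabddd'): parent n6 fail=14; on 'd' 14→0 → fail=14;  out {1}∪∅={1}
  n13('aaabac'): parent n12 fail=24; on 'c' 24 → fail=25;  out {3}∪{6}={3,6}
  n19('dbdbdc'): parent n18 fail=16; on 'c' 16→14→0 → fail=0;  out {4}∪∅={4}
  n23('abccbb'): parent n22 fail=0; on 'b' 0 → fail=0;  out {5}∪∅={5}

Run:
i=0 'b': node 0→0
i=1 'b': node 0→0
i=2 'a': node 0→1
i=3 'a': node 1→3
i=4 'b': node 3→4  ** P0@[3:4]
i=5 'a': node 4→24
i=6 'c': node 24→25  ** P6@[2:6]
i=7 'b': node 25→0 (via fail)
i=8 'a': node 0→1
i=9 'd': node 1→8
i=10 'c': node 8→9  ** P2@[8:10]
i=11 'b': node 9→0 (via fail)
i=12 'a': node 0→1
i=13 'd': node 1→8
i=14 'b': node 8→15 (via fail)
i=15 'd': node 15→16
i=16 'b': node 16→17
i=17 'd': node 17→18
i=18 'c': node 18→19  ** P4@[13:18]
i=19 'b': node 19→0 (via fail)
i=20 'a': node 0→1
i=21 'b': node 1→2  ** P0@[20:21]
i=22 'b': node 2→0 (via fail)
i=23 'c': node 0→0
i=24 'd': node 0→14
i=25 'c': node 14→0 (via fail)
i=26 'a': node 0→1
i=27 'a': node 1→3
i=28 'b': node 3→4  ** P0@[27:28]
i=29 'a': node 4→24
i=30 'c': node 24→25  ** P6@[26:30]
i=31 'b': node 25→0 (via fail)
i=32 'd': node 0→14
i=33 'd': node 14→14 (via fail)
i=34 'a': node 14→1 (via fail)
i=35 'b': node 1→2  ** P0@[34:35]
i=36 'b': node 2→0 (via fail)
i=37 'd': node 0→14
i=38 'a': node 14→1 (via fail)
i=39 'b': node 1→2  ** P0@[38:39]
i=40 'c': node 2→20
i=41 'c': node 20→21
i=42 'b': node 21→22
i=43 'b': node 22→23  ** P5@[38:43]
i=44 'a': node 23→1 (via fail)
i=45 'a': node 1→3
i=46 'b': node 3→4  ** P0@[45:46]
i=47 'a': node 4→24
i=48 'c': node 24→25  ** P6@[44:48]
i=49 'a': node 25→1 (via fail)
i=50 'd': node 1→8
i=51 'c': node 8→9  ** P2@[49:51]
i=52 'd': node 9→14 (via fail)
i=53 'a': node 14→1 (via fail)
i=54 'a': node 1→3
i=55 'a': node 3→10
i=56 'b': node 10→11  ** P0@[55:56]
i=57 'a': node 11→12
i=58 'c': node 12→13  ** P3@[53:58],P6@[54:58]
i=59 'd': node 13→14 (via fail)

All matches (sorted): [[4,0],[6,6],[10,2],[18,4],[21,0],[28,0],[30,6],[35,0],[39,0],[43,5],[46,0],[48,6],[51,2],[56,0],[58,3],[58,6]]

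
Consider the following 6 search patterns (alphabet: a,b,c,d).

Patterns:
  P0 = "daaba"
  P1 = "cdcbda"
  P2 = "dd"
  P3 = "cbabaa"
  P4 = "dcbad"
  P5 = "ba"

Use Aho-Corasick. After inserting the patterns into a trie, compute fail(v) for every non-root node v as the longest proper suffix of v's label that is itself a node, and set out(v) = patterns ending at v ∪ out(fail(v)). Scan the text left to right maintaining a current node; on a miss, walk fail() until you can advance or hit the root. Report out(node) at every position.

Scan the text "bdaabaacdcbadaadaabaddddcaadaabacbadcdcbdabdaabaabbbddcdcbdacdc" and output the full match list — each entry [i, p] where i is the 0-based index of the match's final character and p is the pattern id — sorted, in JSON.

Construct AC machine:
Trie nodes:
  0='ε' goto b→22 c→6 d→1
  1='d' goto a→2 c→18 d→12
  2='da' goto a→3
  3='daa' goto b→4
  4='daab' goto a→5
  5='daaba' goto ·  ←P0
  6='c' goto b→13 d→7
  7='cd' goto c→8
  8='cdc' goto b→9
  9='cdcb' goto d→10
  10='cdcbd' goto a→11
  11='cdcbda' goto ·  ←P1
  12='dd' goto ·  ←P2
  13='cb' goto a→14
  14='cba' goto b→15
  15='cbab' goto a→16
  16='cbaba' goto a→17
  17='cbabaa' goto ·  ←P3
  18='dc' goto b→19
  19='dcb' goto a→20
  20='dcba' goto d→21
  21='dcbad' goto ·  ←P4
  22='b' goto a→23
  23='ba' goto ·  ←P5

Failure links (BFS by depth):
  n1('d'): parent n0 fail=0; on 'd' 0 → fail=0;  out ∅∪∅=∅
  n6('c'): parent n0 fail=0; on 'c' 0 → fail=0;  out ∅∪∅=∅
  n22('b'): parent n0 fail=0; on 'b' 0 → fail=0;  out ∅∪∅=∅
  n2('da'): parent n1 fail=0; on 'a' 0 → fail=0;  out ∅∪∅=∅
  n7('cd'): parent n6 fail=0; on 'd' 0 → fail=1;  out ∅∪∅=∅
  n12('dd'): parent n1 fail=0; on 'd' 0 → fail=1;  out {2}∪∅={2}
  n13('cb'): parent n6 fail=0; on 'b' 0 → fail=22;  out ∅∪∅=∅
  n18('dc'): parent n1 fail=0; on 'c' 0 → fail=6;  out ∅∪∅=∅
  n23('ba'): parent n22 fail=0; on 'a' 0 → fail=0;  out {5}∪∅={5}
  n3('daa'): parent n2 fail=0; on 'a' 0 → fail=0;  out ∅∪∅=∅
  n8('cdc'): parent n7 fail=1; on 'c' 1 → fail=18;  out ∅∪∅=∅
  n14('cba'): parent n13 fail=22; on 'a' 22 → fail=23;  out ∅∪{5}={5}
  n19('dcb'): parent n18 fail=6; on 'b' 6 → fail=13;  out ∅∪∅=∅
  n4('daab'): parent n3 fail=0; on 'b' 0 → fail=22;  out ∅∪∅=∅
  n9('cdcb'): parent n8 fail=18; on 'b' 18 → fail=19;  out ∅∪∅=∅
  n15('cbab'): parent n14 fail=23; on 'b' 23→0 → fail=22;  out ∅∪∅=∅
  n20('dcba'): parent n19 fail=13; on 'a' 13 → fail=14;  out ∅∪{5}={5}
  n5('daaba'): parent n4 fail=22; on 'a' 22 → fail=23;  out {0}∪{5}={0,5}
  n10('cdcbd'): parent n9 fail=19; on 'd' 19→13→22→0 → fail=1;  out ∅∪∅=∅
  n16('cbaba'): parent n15 fail=22; on 'a' 22 → fail=23;  out ∅∪{5}={5}
  n21('dcbad'): parent n20 fail=14; on 'd' 14→23→0 → fail=1;  out {4}∪∅={4}
  n11('cdcbda'): parent n10 fail=1; on 'a' 1 → fail=2;  out {1}∪∅={1}
  n17('cbabaa'): parent n16 fail=23; on 'a' 23→0 → fail=0;  out {3}∪∅={3}

Text stream:
[0] read 'b'  n0⇒n22
[1] read 'd'  n22⇒n1 ·f
[2] read 'a'  n1⇒n2
[3] read 'a'  n2⇒n3
[4] read 'b'  n3⇒n4
[5] read 'a'  n4⇒n5  ** P0@[1:5],P5@[4:5]
[6] read 'a'  n5⇒n0 ·f
[7] read 'c'  n0⇒n6
[8] read 'd'  n6⇒n7
[9] read 'c'  n7⇒n8
[10] read 'b'  n8⇒n9
[11] read 'a'  n9⇒n20 ·f  ** P5@[10:11]
[12] read 'd'  n20⇒n21  ** P4@[8:12]
[13] read 'a'  n21⇒n2 ·f
[14] read 'a'  n2⇒n3
[15] read 'd'  n3⇒n1 ·f
[16] read 'a'  n1⇒n2
[17] read 'a'  n2⇒n3
[18] read 'b'  n3⇒n4
[19] read 'a'  n4⇒n5  ** P0@[15:19],P5@[18:19]
[20] read 'd'  n5⇒n1 ·f
[21] read 'd'  n1⇒n12  ** P2@[20:21]
[22] read 'd'  n12⇒n12 ·f  ** P2@[21:22]
[23] read 'd'  n12⇒n12 ·f  ** P2@[22:23]
[24] read 'c'  n12⇒n18 ·f
[25] read 'a'  n18⇒n0 ·f
[26] read 'a'  n0⇒n0
[27] read 'd'  n0⇒n1
[28] read 'a'  n1⇒n2
[29] read 'a'  n2⇒n3
[30] read 'b'  n3⇒n4
[31] read 'a'  n4⇒n5  ** P0@[27:31],P5@[30:31]
[32] read 'c'  n5⇒n6 ·f
[33] read 'b'  n6⇒n13
[34] read 'a'  n13⇒n14  ** P5@[33:34]
[35] read 'd'  n14⇒n1 ·f
[36] read 'c'  n1⇒n18
[37] read 'd'  n18⇒n7 ·f
[38] read 'c'  n7⇒n8
[39] read 'b'  n8⇒n9
[40] read 'd'  n9⇒n10
[41] read 'a'  n10⇒n11  ** P1@[36:41]
[42] read 'b'  n11⇒n22 ·f
[43] read 'd'  n22⇒n1 ·f
[44] read 'a'  n1⇒n2
[45] read 'a'  n2⇒n3
[46] read 'b'  n3⇒n4
[47] read 'a'  n4⇒n5  ** P0@[43:47],P5@[46:47]
[48] read 'a'  n5⇒n0 ·f
[49] read 'b'  n0⇒n22
[50] read 'b'  n22⇒n22 ·f
[51] read 'b'  n22⇒n22 ·f
[52] read 'd'  n22⇒n1 ·f
[53] read 'd'  n1⇒n12  ** P2@[52:53]
[54] read 'c'  n12⇒n18 ·f
[55] read 'd'  n18⇒n7 ·f
[56] read 'c'  n7⇒n8
[57] read 'b'  n8⇒n9
[58] read 'd'  n9⇒n10
[59] read 'a'  n10⇒n11  ** P1@[54:59]
[60] read 'c'  n11⇒n6 ·f
[61] read 'd'  n6⇒n7
[62] read 'c'  n7⇒n8

Result: [[5,0],[5,5],[11,5],[12,4],[19,0],[19,5],[21,2],[22,2],[23,2],[31,0],[31,5],[34,5],[41,1],[47,0],[47,5],[53,2],[59,1]]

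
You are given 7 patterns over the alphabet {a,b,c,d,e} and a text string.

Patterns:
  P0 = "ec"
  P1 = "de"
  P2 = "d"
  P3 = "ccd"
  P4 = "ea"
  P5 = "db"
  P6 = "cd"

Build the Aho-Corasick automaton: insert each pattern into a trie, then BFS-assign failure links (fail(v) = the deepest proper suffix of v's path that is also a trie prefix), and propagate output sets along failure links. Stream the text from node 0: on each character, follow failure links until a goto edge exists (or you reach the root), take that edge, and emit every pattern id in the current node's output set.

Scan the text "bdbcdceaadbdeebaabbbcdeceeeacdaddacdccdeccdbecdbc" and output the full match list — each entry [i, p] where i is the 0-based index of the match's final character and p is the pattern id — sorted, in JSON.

Construct AC machine:
Trie (insert patterns):
  n0 'ε': c→5 d→3 e→1
  n1 'e': a→8 c→2
  n2 'ec': ·  ←P0
  n3 'd': b→9 e→4  ←P2
  n4 'de': ·  ←P1
  n5 'c': c→6 d→10
  n6 'cc': d→7
  n7 'ccd': ·  ←P3
  n8 'ea': ·  ←P4
  n9 'db': ·  ←P5
  n10 'cd': ·  ←P6

BFS fail/out derivation:
  fail(1) 'e': from fail(0)=0 chase 'e': 0 ⇒ 0;  out=∅∪out(0)=∅
  fail(3) 'd': from fail(0)=0 chase 'd': 0 ⇒ 0;  out={2}∪out(0)={2}
  fail(5) 'c': from fail(0)=0 chase 'c': 0 ⇒ 0;  out=∅∪out(0)=∅
  fail(2) 'ec': from fail(1)=0 chase 'c': 0 ⇒ 5;  out={0}∪out(5)={0}
  fail(4) 'de': from fail(3)=0 chase 'e': 0 ⇒ 1;  out={1}∪out(1)={1}
  fail(6) 'cc': from fail(5)=0 chase 'c': 0 ⇒ 5;  out=∅∪out(5)=∅
  fail(8) 'ea': from fail(1)=0 chase 'a': 0 ⇒ 0;  out={4}∪out(0)={4}
  fail(9) 'db': from fail(3)=0 chase 'b': 0 ⇒ 0;  out={5}∪out(0)={5}
  fail(10) 'cd': from fail(5)=0 chase 'd': 0 ⇒ 3;  out={6}∪out(3)={2,6}
  fail(7) 'ccd': from fail(6)=5 chase 'd': 5 ⇒ 10;  out={3}∪out(10)={2,3,6}

Scan:
i=0 'b': node 0→0
i=1 'd': node 0→3  ** P2@[1:1]
i=2 'b': node 3→9  ** P5@[1:2]
i=3 'c': node 9→5 ·f
i=4 'd': node 5→10  ** P2@[4:4],P6@[3:4]
i=5 'c': node 10→5 ·f
i=6 'e': node 5→1 ·f
i=7 'a': node 1→8  ** P4@[6:7]
i=8 'a': node 8→0 ·f
i=9 'd': node 0→3  ** P2@[9:9]
i=10 'b': node 3→9  ** P5@[9:10]
i=11 'd': node 9→3 ·f  ** P2@[11:11]
i=12 'e': node 3→4  ** P1@[11:12]
i=13 'e': node 4→1 ·f
i=14 'b': node 1→0 ·f
i=15 'a': node 0→0
i=16 'a': node 0→0
i=17 'b': node 0→0
i=18 'b': node 0→0
i=19 'b': node 0→0
i=20 'c': node 0→5
i=21 'd': node 5→10  ** P2@[21:21],P6@[20:21]
i=22 'e': node 10→4 ·f  ** P1@[21:22]
i=23 'c': node 4→2 ·f  ** P0@[22:23]
i=24 'e': node 2→1 ·f
i=25 'e': node 1→1 ·f
i=26 'e': node 1→1 ·f
i=27 'a': node 1→8  ** P4@[26:27]
i=28 'c': node 8→5 ·f
i=29 'd': node 5→10  ** P2@[29:29],P6@[28:29]
i=30 'a': node 10→0 ·f
i=31 'd': node 0→3  ** P2@[31:31]
i=32 'd': node 3→3 ·f  ** P2@[32:32]
i=33 'a': node 3→0 ·f
i=34 'c': node 0→5
i=35 'd': node 5→10  ** P2@[35:35],P6@[34:35]
i=36 'c': node 10→5 ·f
i=37 'c': node 5→6
i=38 'd': node 6→7  ** P2@[38:38],P3@[36:38],P6@[37:38]
i=39 'e': node 7→4 ·f  ** P1@[38:39]
i=40 'c': node 4→2 ·f  ** P0@[39:40]
i=41 'c': node 2→6 ·f
i=42 'd': node 6→7  ** P2@[42:42],P3@[40:42],P6@[41:42]
i=43 'b': node 7→9 ·f  ** P5@[42:43]
i=44 'e': node 9→1 ·f
i=45 'c': node 1→2  ** P0@[44:45]
i=46 'd': node 2→10 ·f  ** P2@[46:46],P6@[45:46]
i=47 'b': node 10→9 ·f  ** P5@[46:47]
i=48 'c': node 9→5 ·f

All matches (sorted): [[1,2],[2,5],[4,2],[4,6],[7,4],[9,2],[10,5],[11,2],[12,1],[21,2],[21,6],[22,1],[23,0],[27,4],[29,2],[29,6],[31,2],[32,2],[35,2],[35,6],[38,2],[38,3],[38,6],[39,1],[40,0],[42,2],[42,3],[42,6],[43,5],[45,0],[46,2],[46,6],[47,5]]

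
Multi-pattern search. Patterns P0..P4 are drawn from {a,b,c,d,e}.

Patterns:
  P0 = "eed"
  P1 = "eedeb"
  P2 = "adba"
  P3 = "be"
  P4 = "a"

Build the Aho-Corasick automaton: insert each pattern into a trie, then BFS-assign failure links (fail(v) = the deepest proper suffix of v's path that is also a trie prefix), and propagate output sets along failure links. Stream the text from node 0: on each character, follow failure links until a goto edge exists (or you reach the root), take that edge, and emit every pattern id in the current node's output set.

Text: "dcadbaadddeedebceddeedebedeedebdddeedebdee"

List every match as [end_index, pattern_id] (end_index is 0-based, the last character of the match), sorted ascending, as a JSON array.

Build automaton:
Trie (insert patterns):
  0='ε' goto a→6 b→10 e→1
  1='e' goto e→2
  2='ee' goto d→3
  3='eed' goto e→4  ←P0
  4='eede' goto b→5
  5='eedeb' goto ·  ←P1
  6='a' goto d→7  ←P4
  7='ad' goto b→8
  8='adb' goto a→9
  9='adba' goto ·  ←P2
  10='b' goto e→11
  11='be' goto ·  ←P3

BFS fail/out derivation:
  fail(1) 'e': from fail(0)=0 chase 'e': 0 ⇒ 0;  out=∅∪out(0)=∅
  fail(6) 'a': from fail(0)=0 chase 'a': 0 ⇒ 0;  out={4}∪out(0)={4}
  fail(10) 'b': from fail(0)=0 chase 'b': 0 ⇒ 0;  out=∅∪out(0)=∅
  fail(2) 'ee': from fail(1)=0 chase 'e': 0 ⇒ 1;  out=∅∪out(1)=∅
  fail(7) 'ad': from fail(6)=0 chase 'd': 0 ⇒ 0;  out=∅∪out(0)=∅
  fail(11) 'be': from fail(10)=0 chase 'e': 0 ⇒ 1;  out={3}∪out(1)={3}
  fail(3) 'eed': from fail(2)=1 chase 'd': 1→0 ⇒ 0;  out={0}∪out(0)={0}
  fail(8) 'adb': from fail(7)=0 chase 'b': 0 ⇒ 10;  out=∅∪out(10)=∅
  fail(4) 'eede': from fail(3)=0 chase 'e': 0 ⇒ 1;  out=∅∪out(1)=∅
  fail(9) 'adba': from fail(8)=10 chase 'a': 10→0 ⇒ 6;  out={2}∪out(6)={2,4}
  fail(5) 'eedeb': from fail(4)=1 chase 'b': 1→0 ⇒ 10;  out={1}∪out(10)={1}

Scan:
[0] read 'd'  n0⇒n0
[1] read 'c'  n0⇒n0
[2] read 'a'  n0⇒n6  emit P4@[2:2]
[3] read 'd'  n6⇒n7
[4] read 'b'  n7⇒n8
[5] read 'a'  n8⇒n9  emit P2@[2:5],P4@[5:5]
[6] read 'a'  n9⇒n6 (via fail)  emit P4@[6:6]
[7] read 'd'  n6⇒n7
[8] read 'd'  n7⇒n0 (via fail)
[9] read 'd'  n0⇒n0
[10] read 'e'  n0⇒n1
[11] read 'e'  n1⇒n2
[12] read 'd'  n2⇒n3  emit P0@[10:12]
[13] read 'e'  n3⇒n4
[14] read 'b'  n4⇒n5  emit P1@[10:14]
[15] read 'c'  n5⇒n0 (via fail)
[16] read 'e'  n0⇒n1
[17] read 'd'  n1⇒n0 (via fail)
[18] read 'd'  n0⇒n0
[19] read 'e'  n0⇒n1
[20] read 'e'  n1⇒n2
[21] read 'd'  n2⇒n3  emit P0@[19:21]
[22] read 'e'  n3⇒n4
[23] read 'b'  n4⇒n5  emit P1@[19:23]
[24] read 'e'  n5⇒n11 (via fail)  emit P3@[23:24]
[25] read 'd'  n11⇒n0 (via fail)
[26] read 'e'  n0⇒n1
[27] read 'e'  n1⇒n2
[28] read 'd'  n2⇒n3  emit P0@[26:28]
[29] read 'e'  n3⇒n4
[30] read 'b'  n4⇒n5  emit P1@[26:30]
[31] read 'd'  n5⇒n0 (via fail)
[32] read 'd'  n0⇒n0
[33] read 'd'  n0⇒n0
[34] read 'e'  n0⇒n1
[35] read 'e'  n1⇒n2
[36] read 'd'  n2⇒n3  emit P0@[34:36]
[37] read 'e'  n3⇒n4
[38] read 'b'  n4⇒n5  emit P1@[34:38]
[39] read 'd'  n5⇒n0 (via fail)
[40] read 'e'  n0⇒n1
[41] read 'e'  n1⇒n2

All matches (sorted): [[2,4],[5,2],[5,4],[6,4],[12,0],[14,1],[21,0],[23,1],[24,3],[28,0],[30,1],[36,0],[38,1]]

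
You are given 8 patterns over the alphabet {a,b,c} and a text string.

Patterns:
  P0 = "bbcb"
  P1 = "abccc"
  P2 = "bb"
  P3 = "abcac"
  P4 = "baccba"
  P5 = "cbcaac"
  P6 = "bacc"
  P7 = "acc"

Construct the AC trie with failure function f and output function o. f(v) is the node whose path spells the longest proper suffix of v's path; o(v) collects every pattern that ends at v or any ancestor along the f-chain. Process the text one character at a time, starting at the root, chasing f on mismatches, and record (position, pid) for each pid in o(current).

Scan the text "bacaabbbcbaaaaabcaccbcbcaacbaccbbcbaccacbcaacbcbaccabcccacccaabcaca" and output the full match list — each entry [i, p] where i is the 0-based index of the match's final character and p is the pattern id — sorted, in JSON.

Build automaton:
Trie (insert patterns):
  0='ε' goto a→5 b→1 c→17
  1='b' goto a→12 b→2
  2='bb' goto c→3  [P2 ends]
  3='bbc' goto b→4
  4='bbcb' goto ·  [P0 ends]
  5='a' goto b→6 c→23
  6='ab' goto c→7
  7='abc' goto a→10 c→8
  8='abcc' goto c→9
  9='abccc' goto ·  [P1 ends]
  10='abca' goto c→11
  11='abcac' goto ·  [P3 ends]
  12='ba' goto c→13
  13='bac' goto c→14
  14='bacc' goto b→15  [P6 ends]
  15='baccb' goto a→16
  16='baccba' goto ·  [P4 ends]
  17='c' goto b→18
  18='cb' goto c→19
  19='cbc' goto a→20
  20='cbca' goto a→21
  21='cbcaa' goto c→22
  22='cbcaac' goto ·  [P5 ends]
  23='ac' goto c→24
  24='acc' goto ·  [P7 ends]

BFS fail/out derivation:
  fail(1) 'b': from fail(0)=0 chase 'b': 0 ⇒ 0;  out=∅∪out(0)=∅
  fail(5) 'a': from fail(0)=0 chase 'a': 0 ⇒ 0;  out=∅∪out(0)=∅
  fail(17) 'c': from fail(0)=0 chase 'c': 0 ⇒ 0;  out=∅∪out(0)=∅
  fail(2) 'bb': from fail(1)=0 chase 'b': 0 ⇒ 1;  out={2}∪out(1)={2}
  fail(6) 'ab': from fail(5)=0 chase 'b': 0 ⇒ 1;  out=∅∪out(1)=∅
  fail(12) 'ba': from fail(1)=0 chase 'a': 0 ⇒ 5;  out=∅∪out(5)=∅
  fail(18) 'cb': from fail(17)=0 chase 'b': 0 ⇒ 1;  out=∅∪out(1)=∅
  fail(23) 'ac': from fail(5)=0 chase 'c': 0 ⇒ 17;  out=∅∪out(17)=∅
  fail(3) 'bbc': from fail(2)=1 chase 'c': 1→0 ⇒ 17;  out=∅∪out(17)=∅
  fail(7) 'abc': from fail(6)=1 chase 'c': 1→0 ⇒ 17;  out=∅∪out(17)=∅
  fail(13) 'bac': from fail(12)=5 chase 'c': 5 ⇒ 23;  out=∅∪out(23)=∅
  fail(19) 'cbc': from fail(18)=1 chase 'c': 1→0 ⇒ 17;  out=∅∪out(17)=∅
  fail(24) 'acc': from fail(23)=17 chase 'c': 17→0 ⇒ 17;  out={7}∪out(17)={7}
  fail(4) 'bbcb': from fail(3)=17 chase 'b': 17 ⇒ 18;  out={0}∪out(18)={0}
  fail(8) 'abcc': from fail(7)=17 chase 'c': 17→0 ⇒ 17;  out=∅∪out(17)=∅
  fail(10) 'abca': from fail(7)=17 chase 'a': 17→0 ⇒ 5;  out=∅∪out(5)=∅
  fail(14) 'bacc': from fail(13)=23 chase 'c': 23 ⇒ 24;  out={6}∪out(24)={6,7}
  fail(20) 'cbca': from fail(19)=17 chase 'a': 17→0 ⇒ 5;  out=∅∪out(5)=∅
  fail(9) 'abccc': from fail(8)=17 chase 'c': 17→0 ⇒ 17;  out={1}∪out(17)={1}
  fail(11) 'abcac': from fail(10)=5 chase 'c': 5 ⇒ 23;  out={3}∪out(23)={3}
  fail(15) 'baccb': from fail(14)=24 chase 'b': 24→17 ⇒ 18;  out=∅∪out(18)=∅
  fail(21) 'cbcaa': from fail(20)=5 chase 'a': 5→0 ⇒ 5;  out=∅∪out(5)=∅
  fail(16) 'baccba': from fail(15)=18 chase 'a': 18→1 ⇒ 12;  out={4}∪out(12)={4}
  fail(22) 'cbcaac': from fail(21)=5 chase 'c': 5 ⇒ 23;  out={5}∪out(23)={5}

Text stream:
[0] read 'b'  n0⇒n1
[1] read 'a'  n1⇒n12
[2] read 'c'  n12⇒n13
[3] read 'a'  n13⇒n5 (via fail)
[4] read 'a'  n5⇒n5 (via fail)
[5] read 'b'  n5⇒n6
[6] read 'b'  n6⇒n2 (via fail)  → match P2@[5:6]
[7] read 'b'  n2⇒n2 (via fail)  → match P2@[6:7]
[8] read 'c'  n2⇒n3
[9] read 'b'  n3⇒n4  → match P0@[6:9]
[10] read 'a'  n4⇒n12 (via fail)
[11] read 'a'  n12⇒n5 (via fail)
[12] read 'a'  n5⇒n5 (via fail)
[13] read 'a'  n5⇒n5 (via fail)
[14] read 'a'  n5⇒n5 (via fail)
[15] read 'b'  n5⇒n6
[16] read 'c'  n6⇒n7
[17] read 'a'  n7⇒n10
[18] read 'c'  n10⇒n11  → match P3@[14:18]
[19] read 'c'  n11⇒n24 (via fail)  → match P7@[17:19]
[20] read 'b'  n24⇒n18 (via fail)
[21] read 'c'  n18⇒n19
[22] read 'b'  n19⇒n18 (via fail)
[23] read 'c'  n18⇒n19
[24] read 'a'  n19⇒n20
[25] read 'a'  n20⇒n21
[26] read 'c'  n21⇒n22  → match P5@[21:26]
[27] read 'b'  n22⇒n18 (via fail)
[28] read 'a'  n18⇒n12 (via fail)
[29] read 'c'  n12⇒n13
[30] read 'c'  n13⇒n14  → match P6@[27:30],P7@[28:30]
[31] read 'b'  n14⇒n15
[32] read 'b'  n15⇒n2 (via fail)  → match P2@[31:32]
[33] read 'c'  n2⇒n3
[34] read 'b'  n3⇒n4  → match P0@[31:34]
[35] read 'a'  n4⇒n12 (via fail)
[36] read 'c'  n12⇒n13
[37] read 'c'  n13⇒n14  → match P6@[34:37],P7@[35:37]
[38] read 'a'  n14⇒n5 (via fail)
[39] read 'c'  n5⇒n23
[40] read 'b'  n23⇒n18 (via fail)
[41] read 'c'  n18⇒n19
[42] read 'a'  n19⇒n20
[43] read 'a'  n20⇒n21
[44] read 'c'  n21⇒n22  → match P5@[39:44]
[45] read 'b'  n22⇒n18 (via fail)
[46] read 'c'  n18⇒n19
[47] read 'b'  n19⇒n18 (via fail)
[48] read 'a'  n18⇒n12 (via fail)
[49] read 'c'  n12⇒n13
[50] read 'c'  n13⇒n14  → match P6@[47:50],P7@[48:50]
[51] read 'a'  n14⇒n5 (via fail)
[52] read 'b'  n5⇒n6
[53] read 'c'  n6⇒n7
[54] read 'c'  n7⇒n8
[55] read 'c'  n8⇒n9  → match P1@[51:55]
[56] read 'a'  n9⇒n5 (via fail)
[57] read 'c'  n5⇒n23
[58] read 'c'  n23⇒n24  → match P7@[56:58]
[59] read 'c'  n24⇒n17 (via fail)
[60] read 'a'  n17⇒n5 (via fail)
[61] read 'a'  n5⇒n5 (via fail)
[62] read 'b'  n5⇒n6
[63] read 'c'  n6⇒n7
[64] read 'a'  n7⇒n10
[65] read 'c'  n10⇒n11  → match P3@[61:65]
[66] read 'a'  n11⇒n5 (via fail)

All matches (sorted): [[6,2],[7,2],[9,0],[18,3],[19,7],[26,5],[30,6],[30,7],[32,2],[34,0],[37,6],[37,7],[44,5],[50,6],[50,7],[55,1],[58,7],[65,3]]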